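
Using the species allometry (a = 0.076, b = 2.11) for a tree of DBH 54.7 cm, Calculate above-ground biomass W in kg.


Formula: W = a * DBH^b  (allometric power law)
DBH^b = 54.7^2.11 = 4646.7923
W = 0.076 * 4646.7923 = 353.2 kg

353.2


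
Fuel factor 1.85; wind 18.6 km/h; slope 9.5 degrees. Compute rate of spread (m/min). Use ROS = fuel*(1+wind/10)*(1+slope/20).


Formula: ROS = fuel * (1 + wind/10) * (1 + slope/20)
Wind factor = 1 + 18.6/10 = 2.86
Slope factor = 1 + 9.5/20 = 1.475
ROS = 1.85 * 2.86 * 1.475 = 7.8 m/min

7.8


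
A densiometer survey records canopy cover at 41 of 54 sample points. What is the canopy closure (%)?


Formula: Canopy closure = covered points / total points * 100
Closure = 41 / 54 * 100
Closure = 0.7593 * 100 = 75.9%

75.9


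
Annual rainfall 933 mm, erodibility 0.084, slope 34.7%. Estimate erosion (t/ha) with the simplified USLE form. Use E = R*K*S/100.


Formula: E = R * K * S / 100  (simplified USLE)
R * K = 933 * 0.084 = 78.372
E = 78.372 * 34.7 / 100 = 27.2 t/ha

27.2


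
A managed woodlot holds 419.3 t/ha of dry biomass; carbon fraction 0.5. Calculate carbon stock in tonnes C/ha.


Formula: Carbon Stock = Biomass * Carbon Fraction
C = 419.3 t/ha * 0.5
C = 209.7 t C/ha

209.7


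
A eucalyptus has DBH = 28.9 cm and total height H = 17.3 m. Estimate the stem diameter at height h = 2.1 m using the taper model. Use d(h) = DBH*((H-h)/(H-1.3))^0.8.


Taper: d(h) = DBH * ((H - h) / (H - 1.3))^0.8
Numerator = H - h = 17.3 - 2.1 = 15.2 m
Denominator = H - 1.3 = 17.3 - 1.3 = 16.0 m
Ratio = 15.2 / 16.0 = 0.95
d = 28.9 * 0.95^0.8 = 27.7 cm

27.7


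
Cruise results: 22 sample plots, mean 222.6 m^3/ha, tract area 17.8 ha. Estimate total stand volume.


Formula: Total Volume = Mean Volume per ha * Total Area
Total Volume = 222.6 m^3/ha * 17.8 ha
Total Volume = 3962 m^3

3962


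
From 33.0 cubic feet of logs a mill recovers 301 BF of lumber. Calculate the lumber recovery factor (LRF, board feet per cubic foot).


Formula: LRF = Lumber Output (BF) / Log Input (ft^3)
LRF = 301 BF / 33.0 ft^3
LRF = 9.12 BF/ft^3

9.12


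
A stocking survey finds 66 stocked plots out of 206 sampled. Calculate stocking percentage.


Formula: Stocking % = stocked plots / total plots * 100
Stocking = 66 / 206 * 100
Stocking = 0.3204 * 100 = 32.0%

32.0


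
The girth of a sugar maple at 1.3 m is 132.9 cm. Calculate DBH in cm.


Formula: DBH = C / pi
DBH = 132.9 / pi
pi = 3.14159...
DBH = 42.3 cm

42.3


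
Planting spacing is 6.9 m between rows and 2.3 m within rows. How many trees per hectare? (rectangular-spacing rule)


Formula: TPH = 10000 m^2/ha / (spacing_x * spacing_y)
Area per tree = 6.9 m * 2.3 m = 15.87 m^2
TPH = 10000 / 15.87 = 630 trees/ha

630


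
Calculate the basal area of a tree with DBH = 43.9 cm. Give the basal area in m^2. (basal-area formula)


Formula: BA = pi * (DBH/2)^2 / 10000  (cm^2 to m^2)
Radius = DBH/2 = 43.9/2 = 21.95 cm
BA = pi * 21.95^2 / 10000
   = 1513.6272 cm^2 / 10000
   = 0.1514 m^2

0.1514


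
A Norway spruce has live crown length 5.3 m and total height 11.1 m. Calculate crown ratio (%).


Formula: Crown Ratio = (Crown Length / Total Height) * 100
CR = (5.3 m / 11.1 m) * 100
CR = 0.4775 * 100 = 47.7%

47.7


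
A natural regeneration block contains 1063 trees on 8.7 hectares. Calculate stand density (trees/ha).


Formula: Stand Density = N_trees / Area_ha
Density = 1063 trees / 8.7 ha
Density = 122 trees/ha

122


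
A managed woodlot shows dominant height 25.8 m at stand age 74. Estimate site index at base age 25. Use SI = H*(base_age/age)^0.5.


Formula: SI = H_dom * (base_age / age)^0.5
Age ratio = 25 / 74 = 0.33784
sqrt(age_ratio) = 0.58124
SI = 25.8 * 0.58124 = 15.0 m

15.0


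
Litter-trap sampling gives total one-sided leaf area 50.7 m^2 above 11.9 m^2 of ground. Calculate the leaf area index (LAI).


Formula: LAI = total leaf area / ground area  (dimensionless)
LAI = 50.7 m^2 / 11.9 m^2
LAI = 4.26

4.26


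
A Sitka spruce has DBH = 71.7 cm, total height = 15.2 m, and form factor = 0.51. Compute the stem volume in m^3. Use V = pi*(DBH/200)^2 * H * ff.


Formula: V = pi * (DBH/200)^2 * H * ff
Radius = DBH/200 = 71.7/200 = 0.3585 m
Radius^2 = 0.3585^2 = 0.12852225 m^2
V = pi * 0.12852225 * 15.2 * 0.51
V = 3.13 m^3

3.13


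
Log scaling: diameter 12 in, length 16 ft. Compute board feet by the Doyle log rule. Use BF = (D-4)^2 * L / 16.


Doyle: BF = (D - 4)^2 * L / 16
Adjusted diameter = 12 - 4 = 8 in
(D-4)^2 = 8^2 = 64
BF = 64 * 16 / 16 = 64 BF

64


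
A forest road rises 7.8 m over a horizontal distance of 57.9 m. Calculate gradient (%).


Formula: Gradient = rise / run * 100
Gradient = 7.8 / 57.9 * 100 = 13.5%

13.5


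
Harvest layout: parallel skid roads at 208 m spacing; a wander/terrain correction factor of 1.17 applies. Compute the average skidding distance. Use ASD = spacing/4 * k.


Formula: ASD = (spacing / 4) * correction
Uncorrected distance = spacing / 4 = 208 / 4 = 52 m
ASD = 52 * 1.17 = 61 m

61


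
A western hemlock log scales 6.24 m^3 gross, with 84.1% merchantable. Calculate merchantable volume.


Formula: MV = V_total * (merchantable_pct / 100)
Merchantable fraction = 84.1% / 100 = 0.841
MV = 6.24 m^3 * 0.841 = 5.248 m^3

5.248


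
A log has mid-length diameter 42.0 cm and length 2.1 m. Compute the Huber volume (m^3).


Huber: V = Am * L,  Am = pi*(Dm/200)^2
Am = pi*(42.0/200)^2 = 0.138544 m^2
V = 0.138544*2.1 = 0.2909 m^3

0.2909


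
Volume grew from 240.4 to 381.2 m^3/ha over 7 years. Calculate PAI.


Formula: PAI = (V_T2 - V_T1) / (T2 - T1)
Volume increment = 381.2 - 240.4 = 140.8 m^3/ha
PAI = 140.8 / 7 = 20.11 m^3/ha/year

20.11


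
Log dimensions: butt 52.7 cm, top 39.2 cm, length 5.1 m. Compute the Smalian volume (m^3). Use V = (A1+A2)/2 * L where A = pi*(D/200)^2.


Smalian: V = (A1 + A2)/2 * L,  A = pi*(D/200)^2
A1 = pi*(52.7/200)^2 = 0.218128 m^2
A2 = pi*(39.2/200)^2 = 0.120687 m^2
V = (0.218128+0.120687)/2*5.1 = 0.864 m^3

0.864


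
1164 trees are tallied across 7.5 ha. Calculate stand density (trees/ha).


Formula: Stand Density = N_trees / Area_ha
Density = 1164 trees / 7.5 ha
Density = 155 trees/ha

155


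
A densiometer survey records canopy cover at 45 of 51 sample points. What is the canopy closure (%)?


Formula: Canopy closure = covered points / total points * 100
Closure = 45 / 51 * 100
Closure = 0.8824 * 100 = 88.2%

88.2


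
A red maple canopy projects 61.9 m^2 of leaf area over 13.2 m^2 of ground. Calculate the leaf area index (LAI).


Formula: LAI = total leaf area / ground area  (dimensionless)
LAI = 61.9 m^2 / 13.2 m^2
LAI = 4.69

4.69


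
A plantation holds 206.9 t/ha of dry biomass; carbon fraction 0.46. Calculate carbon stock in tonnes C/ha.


Formula: Carbon Stock = Biomass * Carbon Fraction
C = 206.9 t/ha * 0.46
C = 95.2 t C/ha

95.2


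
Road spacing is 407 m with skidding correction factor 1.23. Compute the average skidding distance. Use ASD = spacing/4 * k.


Formula: ASD = (spacing / 4) * correction
Uncorrected distance = spacing / 4 = 407 / 4 = 101.75 m
ASD = 101.75 * 1.23 = 125 m

125


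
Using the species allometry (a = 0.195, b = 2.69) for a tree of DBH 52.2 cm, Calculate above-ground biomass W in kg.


Formula: W = a * DBH^b  (allometric power law)
DBH^b = 52.2^2.69 = 41738.194
W = 0.195 * 41738.194 = 8138.9 kg

8138.9


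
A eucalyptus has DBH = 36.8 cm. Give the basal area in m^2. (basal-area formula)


Formula: BA = pi * (DBH/2)^2 / 10000  (cm^2 to m^2)
Radius = DBH/2 = 36.8/2 = 18.4 cm
BA = pi * 18.4^2 / 10000
   = 1063.6176 cm^2 / 10000
   = 0.1064 m^2

0.1064


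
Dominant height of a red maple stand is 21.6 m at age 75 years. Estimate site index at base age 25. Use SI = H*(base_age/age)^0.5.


Formula: SI = H_dom * (base_age / age)^0.5
Age ratio = 25 / 75 = 0.33333
sqrt(age_ratio) = 0.57735
SI = 21.6 * 0.57735 = 12.5 m

12.5


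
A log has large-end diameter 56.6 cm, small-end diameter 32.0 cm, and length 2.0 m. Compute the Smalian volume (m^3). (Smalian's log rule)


Smalian: V = (A1 + A2)/2 * L,  A = pi*(D/200)^2
A1 = pi*(56.6/200)^2 = 0.251607 m^2
A2 = pi*(32.0/200)^2 = 0.080425 m^2
V = (0.251607+0.080425)/2*2.0 = 0.332 m^3

0.332


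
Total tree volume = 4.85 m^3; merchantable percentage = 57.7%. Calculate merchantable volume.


Formula: MV = V_total * (merchantable_pct / 100)
Merchantable fraction = 57.7% / 100 = 0.577
MV = 4.85 m^3 * 0.577 = 2.798 m^3

2.798


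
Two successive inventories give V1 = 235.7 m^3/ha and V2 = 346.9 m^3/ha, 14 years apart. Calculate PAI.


Formula: PAI = (V_T2 - V_T1) / (T2 - T1)
Volume increment = 346.9 - 235.7 = 111.2 m^3/ha
PAI = 111.2 / 14 = 7.94 m^3/ha/year

7.94


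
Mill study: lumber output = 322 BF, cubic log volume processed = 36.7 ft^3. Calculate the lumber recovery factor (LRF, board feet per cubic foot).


Formula: LRF = Lumber Output (BF) / Log Input (ft^3)
LRF = 322 BF / 36.7 ft^3
LRF = 8.77 BF/ft^3

8.77


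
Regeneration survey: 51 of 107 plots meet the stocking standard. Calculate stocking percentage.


Formula: Stocking % = stocked plots / total plots * 100
Stocking = 51 / 107 * 100
Stocking = 0.4766 * 100 = 47.7%

47.7


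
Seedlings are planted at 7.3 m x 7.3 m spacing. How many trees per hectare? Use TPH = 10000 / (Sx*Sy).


Formula: TPH = 10000 m^2/ha / (spacing_x * spacing_y)
Area per tree = 7.3 m * 7.3 m = 53.29 m^2
TPH = 10000 / 53.29 = 188 trees/ha

188


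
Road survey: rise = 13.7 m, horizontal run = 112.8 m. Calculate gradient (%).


Formula: Gradient = rise / run * 100
Gradient = 13.7 / 112.8 * 100 = 12.1%

12.1


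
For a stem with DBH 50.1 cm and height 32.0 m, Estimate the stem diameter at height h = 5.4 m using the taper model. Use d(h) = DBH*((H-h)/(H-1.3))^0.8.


Taper: d(h) = DBH * ((H - h) / (H - 1.3))^0.8
Numerator = H - h = 32.0 - 5.4 = 26.6 m
Denominator = H - 1.3 = 32.0 - 1.3 = 30.7 m
Ratio = 26.6 / 30.7 = 0.86645
d = 50.1 * 0.86645^0.8 = 44.7 cm

44.7


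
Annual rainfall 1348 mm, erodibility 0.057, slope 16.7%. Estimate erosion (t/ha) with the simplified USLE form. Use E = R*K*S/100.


Formula: E = R * K * S / 100  (simplified USLE)
R * K = 1348 * 0.057 = 76.836
E = 76.836 * 16.7 / 100 = 12.83 t/ha

12.83


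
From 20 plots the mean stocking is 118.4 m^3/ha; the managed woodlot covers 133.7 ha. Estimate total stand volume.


Formula: Total Volume = Mean Volume per ha * Total Area
Total Volume = 118.4 m^3/ha * 133.7 ha
Total Volume = 15830 m^3

15830


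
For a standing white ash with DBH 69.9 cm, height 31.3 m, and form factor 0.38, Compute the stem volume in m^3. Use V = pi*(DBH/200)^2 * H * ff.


Formula: V = pi * (DBH/200)^2 * H * ff
Radius = DBH/200 = 69.9/200 = 0.3495 m
Radius^2 = 0.3495^2 = 0.12215025 m^2
V = pi * 0.12215025 * 31.3 * 0.38
V = 4.564 m^3

4.564


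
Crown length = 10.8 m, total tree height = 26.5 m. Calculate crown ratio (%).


Formula: Crown Ratio = (Crown Length / Total Height) * 100
CR = (10.8 m / 26.5 m) * 100
CR = 0.4075 * 100 = 40.8%

40.8


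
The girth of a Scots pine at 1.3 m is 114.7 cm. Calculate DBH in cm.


Formula: DBH = C / pi
DBH = 114.7 / pi
pi = 3.14159...
DBH = 36.5 cm

36.5


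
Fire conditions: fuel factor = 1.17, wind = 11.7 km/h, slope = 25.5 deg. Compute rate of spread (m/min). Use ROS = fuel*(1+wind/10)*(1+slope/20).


Formula: ROS = fuel * (1 + wind/10) * (1 + slope/20)
Wind factor = 1 + 11.7/10 = 2.17
Slope factor = 1 + 25.5/20 = 2.275
ROS = 1.17 * 2.17 * 2.275 = 5.78 m/min

5.78


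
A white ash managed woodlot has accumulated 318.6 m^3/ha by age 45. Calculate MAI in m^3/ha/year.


Formula: MAI = Total Volume / Stand Age
MAI = 318.6 m^3/ha / 45 years
MAI = 7.08 m^3/ha/year

7.08


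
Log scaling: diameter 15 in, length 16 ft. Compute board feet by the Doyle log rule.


Doyle: BF = (D - 4)^2 * L / 16
Adjusted diameter = 15 - 4 = 11 in
(D-4)^2 = 11^2 = 121
BF = 121 * 16 / 16 = 121 BF

121


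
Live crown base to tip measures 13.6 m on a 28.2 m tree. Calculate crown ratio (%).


Formula: Crown Ratio = (Crown Length / Total Height) * 100
CR = (13.6 m / 28.2 m) * 100
CR = 0.4823 * 100 = 48.2%

48.2


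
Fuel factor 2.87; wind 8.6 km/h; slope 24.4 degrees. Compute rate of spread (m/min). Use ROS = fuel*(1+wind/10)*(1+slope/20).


Formula: ROS = fuel * (1 + wind/10) * (1 + slope/20)
Wind factor = 1 + 8.6/10 = 1.86
Slope factor = 1 + 24.4/20 = 2.22
ROS = 2.87 * 1.86 * 2.22 = 11.85 m/min

11.85


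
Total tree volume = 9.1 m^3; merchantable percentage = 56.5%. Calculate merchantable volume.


Formula: MV = V_total * (merchantable_pct / 100)
Merchantable fraction = 56.5% / 100 = 0.565
MV = 9.1 m^3 * 0.565 = 5.142 m^3

5.142


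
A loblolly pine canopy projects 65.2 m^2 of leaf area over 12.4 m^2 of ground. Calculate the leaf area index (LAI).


Formula: LAI = total leaf area / ground area  (dimensionless)
LAI = 65.2 m^2 / 12.4 m^2
LAI = 5.26

5.26


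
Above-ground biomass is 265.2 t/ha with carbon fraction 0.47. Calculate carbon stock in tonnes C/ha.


Formula: Carbon Stock = Biomass * Carbon Fraction
C = 265.2 t/ha * 0.47
C = 124.6 t C/ha

124.6


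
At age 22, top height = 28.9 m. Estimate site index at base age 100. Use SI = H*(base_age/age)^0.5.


Formula: SI = H_dom * (base_age / age)^0.5
Age ratio = 100 / 22 = 4.54545
sqrt(age_ratio) = 2.13201
SI = 28.9 * 2.13201 = 61.6 m

61.6


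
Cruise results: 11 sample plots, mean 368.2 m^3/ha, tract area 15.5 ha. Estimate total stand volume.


Formula: Total Volume = Mean Volume per ha * Total Area
Total Volume = 368.2 m^3/ha * 15.5 ha
Total Volume = 5707 m^3

5707


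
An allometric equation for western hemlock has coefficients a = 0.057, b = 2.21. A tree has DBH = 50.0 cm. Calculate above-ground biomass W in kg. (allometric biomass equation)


Formula: W = a * DBH^b  (allometric power law)
DBH^b = 50.0^2.21 = 5684.9115
W = 0.057 * 5684.9115 = 324.0 kg

324.0


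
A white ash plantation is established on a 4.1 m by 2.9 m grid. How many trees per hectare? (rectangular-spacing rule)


Formula: TPH = 10000 m^2/ha / (spacing_x * spacing_y)
Area per tree = 4.1 m * 2.9 m = 11.89 m^2
TPH = 10000 / 11.89 = 841 trees/ha

841


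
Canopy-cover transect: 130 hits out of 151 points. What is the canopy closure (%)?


Formula: Canopy closure = covered points / total points * 100
Closure = 130 / 151 * 100
Closure = 0.8609 * 100 = 86.1%

86.1


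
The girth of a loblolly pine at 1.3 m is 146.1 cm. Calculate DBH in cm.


Formula: DBH = C / pi
DBH = 146.1 / pi
pi = 3.14159...
DBH = 46.5 cm

46.5


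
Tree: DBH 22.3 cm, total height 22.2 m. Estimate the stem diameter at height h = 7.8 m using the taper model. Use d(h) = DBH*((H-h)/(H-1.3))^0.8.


Taper: d(h) = DBH * ((H - h) / (H - 1.3))^0.8
Numerator = H - h = 22.2 - 7.8 = 14.4 m
Denominator = H - 1.3 = 22.2 - 1.3 = 20.9 m
Ratio = 14.4 / 20.9 = 0.689
d = 22.3 * 0.689^0.8 = 16.6 cm

16.6


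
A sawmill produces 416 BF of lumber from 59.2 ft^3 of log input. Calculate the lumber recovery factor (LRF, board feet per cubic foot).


Formula: LRF = Lumber Output (BF) / Log Input (ft^3)
LRF = 416 BF / 59.2 ft^3
LRF = 7.03 BF/ft^3

7.03


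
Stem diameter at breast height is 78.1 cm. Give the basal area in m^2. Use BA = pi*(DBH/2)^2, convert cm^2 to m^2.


Formula: BA = pi * (DBH/2)^2 / 10000  (cm^2 to m^2)
Radius = DBH/2 = 78.1/2 = 39.05 cm
BA = pi * 39.05^2 / 10000
   = 4790.6225 cm^2 / 10000
   = 0.4791 m^2

0.4791


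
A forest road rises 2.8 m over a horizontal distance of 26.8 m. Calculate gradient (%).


Formula: Gradient = rise / run * 100
Gradient = 2.8 / 26.8 * 100 = 10.4%

10.4


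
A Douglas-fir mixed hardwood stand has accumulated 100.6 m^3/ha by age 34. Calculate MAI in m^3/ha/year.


Formula: MAI = Total Volume / Stand Age
MAI = 100.6 m^3/ha / 34 years
MAI = 2.96 m^3/ha/year

2.96


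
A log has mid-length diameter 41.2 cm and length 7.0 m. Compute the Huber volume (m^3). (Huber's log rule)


Huber: V = Am * L,  Am = pi*(Dm/200)^2
Am = pi*(41.2/200)^2 = 0.133317 m^2
V = 0.133317*7.0 = 0.9332 m^3

0.9332


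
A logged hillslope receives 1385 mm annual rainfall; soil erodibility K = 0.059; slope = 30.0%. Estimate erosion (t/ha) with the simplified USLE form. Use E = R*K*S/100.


Formula: E = R * K * S / 100  (simplified USLE)
R * K = 1385 * 0.059 = 81.715
E = 81.715 * 30.0 / 100 = 24.51 t/ha

24.51


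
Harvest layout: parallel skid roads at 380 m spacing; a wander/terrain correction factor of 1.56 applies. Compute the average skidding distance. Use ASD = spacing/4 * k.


Formula: ASD = (spacing / 4) * correction
Uncorrected distance = spacing / 4 = 380 / 4 = 95 m
ASD = 95 * 1.56 = 148 m

148


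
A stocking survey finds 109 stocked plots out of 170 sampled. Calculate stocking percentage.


Formula: Stocking % = stocked plots / total plots * 100
Stocking = 109 / 170 * 100
Stocking = 0.6412 * 100 = 64.1%

64.1


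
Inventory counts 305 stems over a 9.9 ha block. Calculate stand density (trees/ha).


Formula: Stand Density = N_trees / Area_ha
Density = 305 trees / 9.9 ha
Density = 31 trees/ha

31


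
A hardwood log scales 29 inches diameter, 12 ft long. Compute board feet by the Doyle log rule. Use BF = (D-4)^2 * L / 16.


Doyle: BF = (D - 4)^2 * L / 16
Adjusted diameter = 29 - 4 = 25 in
(D-4)^2 = 25^2 = 625
BF = 625 * 12 / 16 = 469 BF

469


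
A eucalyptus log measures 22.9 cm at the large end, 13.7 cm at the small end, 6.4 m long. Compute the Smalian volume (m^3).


Smalian: V = (A1 + A2)/2 * L,  A = pi*(D/200)^2
A1 = pi*(22.9/200)^2 = 0.041187 m^2
A2 = pi*(13.7/200)^2 = 0.014741 m^2
V = (0.041187+0.014741)/2*6.4 = 0.179 m^3

0.179


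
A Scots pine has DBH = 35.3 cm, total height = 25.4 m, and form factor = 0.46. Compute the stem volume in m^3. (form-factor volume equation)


Formula: V = pi * (DBH/200)^2 * H * ff
Radius = DBH/200 = 35.3/200 = 0.1765 m
Radius^2 = 0.1765^2 = 0.03115225 m^2
V = pi * 0.03115225 * 25.4 * 0.46
V = 1.143 m^3

1.143


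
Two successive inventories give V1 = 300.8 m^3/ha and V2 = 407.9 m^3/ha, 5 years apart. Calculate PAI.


Formula: PAI = (V_T2 - V_T1) / (T2 - T1)
Volume increment = 407.9 - 300.8 = 107.1 m^3/ha
PAI = 107.1 / 5 = 21.42 m^3/ha/year

21.42


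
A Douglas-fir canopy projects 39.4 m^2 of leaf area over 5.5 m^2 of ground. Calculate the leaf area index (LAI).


Formula: LAI = total leaf area / ground area  (dimensionless)
LAI = 39.4 m^2 / 5.5 m^2
LAI = 7.16

7.16


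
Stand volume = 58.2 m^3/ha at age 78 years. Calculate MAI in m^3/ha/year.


Formula: MAI = Total Volume / Stand Age
MAI = 58.2 m^3/ha / 78 years
MAI = 0.75 m^3/ha/year

0.75


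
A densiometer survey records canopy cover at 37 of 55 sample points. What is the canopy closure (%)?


Formula: Canopy closure = covered points / total points * 100
Closure = 37 / 55 * 100
Closure = 0.6727 * 100 = 67.3%

67.3


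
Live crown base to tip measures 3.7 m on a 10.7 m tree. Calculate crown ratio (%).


Formula: Crown Ratio = (Crown Length / Total Height) * 100
CR = (3.7 m / 10.7 m) * 100
CR = 0.3458 * 100 = 34.6%

34.6


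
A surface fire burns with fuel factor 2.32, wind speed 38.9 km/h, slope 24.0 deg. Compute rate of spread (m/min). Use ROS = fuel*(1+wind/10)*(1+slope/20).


Formula: ROS = fuel * (1 + wind/10) * (1 + slope/20)
Wind factor = 1 + 38.9/10 = 4.89
Slope factor = 1 + 24.0/20 = 2.2
ROS = 2.32 * 4.89 * 2.2 = 24.96 m/min

24.96


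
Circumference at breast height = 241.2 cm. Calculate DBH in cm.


Formula: DBH = C / pi
DBH = 241.2 / pi
pi = 3.14159...
DBH = 76.8 cm

76.8


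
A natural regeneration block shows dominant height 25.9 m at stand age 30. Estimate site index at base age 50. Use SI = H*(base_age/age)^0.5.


Formula: SI = H_dom * (base_age / age)^0.5
Age ratio = 50 / 30 = 1.66667
sqrt(age_ratio) = 1.29099
SI = 25.9 * 1.29099 = 33.4 m

33.4


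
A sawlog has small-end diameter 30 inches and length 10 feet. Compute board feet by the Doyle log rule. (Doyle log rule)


Doyle: BF = (D - 4)^2 * L / 16
Adjusted diameter = 30 - 4 = 26 in
(D-4)^2 = 26^2 = 676
BF = 676 * 10 / 16 = 423 BF

423


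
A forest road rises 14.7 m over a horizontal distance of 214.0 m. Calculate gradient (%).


Formula: Gradient = rise / run * 100
Gradient = 14.7 / 214.0 * 100 = 6.9%

6.9


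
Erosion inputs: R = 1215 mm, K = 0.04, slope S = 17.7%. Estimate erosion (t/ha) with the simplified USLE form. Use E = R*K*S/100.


Formula: E = R * K * S / 100  (simplified USLE)
R * K = 1215 * 0.04 = 48.6
E = 48.6 * 17.7 / 100 = 8.6 t/ha

8.6


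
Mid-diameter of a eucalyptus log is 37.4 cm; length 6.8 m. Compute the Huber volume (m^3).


Huber: V = Am * L,  Am = pi*(Dm/200)^2
Am = pi*(37.4/200)^2 = 0.109858 m^2
V = 0.109858*6.8 = 0.747 m^3

0.747


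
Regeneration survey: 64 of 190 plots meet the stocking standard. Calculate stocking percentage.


Formula: Stocking % = stocked plots / total plots * 100
Stocking = 64 / 190 * 100
Stocking = 0.3368 * 100 = 33.7%

33.7


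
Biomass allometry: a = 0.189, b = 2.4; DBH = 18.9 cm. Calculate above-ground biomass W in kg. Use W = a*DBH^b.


Formula: W = a * DBH^b  (allometric power law)
DBH^b = 18.9^2.4 = 1157.4662
W = 0.189 * 1157.4662 = 218.8 kg

218.8


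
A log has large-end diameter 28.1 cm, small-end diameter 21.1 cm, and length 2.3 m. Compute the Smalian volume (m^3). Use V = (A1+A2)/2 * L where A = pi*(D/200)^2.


Smalian: V = (A1 + A2)/2 * L,  A = pi*(D/200)^2
A1 = pi*(28.1/200)^2 = 0.062016 m^2
A2 = pi*(21.1/200)^2 = 0.034967 m^2
V = (0.062016+0.034967)/2*2.3 = 0.1115 m^3

0.1115


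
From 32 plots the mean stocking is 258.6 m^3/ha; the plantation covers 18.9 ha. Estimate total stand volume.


Formula: Total Volume = Mean Volume per ha * Total Area
Total Volume = 258.6 m^3/ha * 18.9 ha
Total Volume = 4888 m^3

4888


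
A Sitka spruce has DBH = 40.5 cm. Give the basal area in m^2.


Formula: BA = pi * (DBH/2)^2 / 10000  (cm^2 to m^2)
Radius = DBH/2 = 40.5/2 = 20.25 cm
BA = pi * 20.25^2 / 10000
   = 1288.2493 cm^2 / 10000
   = 0.1288 m^2

0.1288


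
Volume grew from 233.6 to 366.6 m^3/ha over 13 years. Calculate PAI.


Formula: PAI = (V_T2 - V_T1) / (T2 - T1)
Volume increment = 366.6 - 233.6 = 133.0 m^3/ha
PAI = 133.0 / 13 = 10.23 m^3/ha/year

10.23


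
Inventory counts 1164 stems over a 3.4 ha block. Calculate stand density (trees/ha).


Formula: Stand Density = N_trees / Area_ha
Density = 1164 trees / 3.4 ha
Density = 342 trees/ha

342


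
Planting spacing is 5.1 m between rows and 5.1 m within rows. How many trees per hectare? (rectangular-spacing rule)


Formula: TPH = 10000 m^2/ha / (spacing_x * spacing_y)
Area per tree = 5.1 m * 5.1 m = 26.01 m^2
TPH = 10000 / 26.01 = 384 trees/ha

384


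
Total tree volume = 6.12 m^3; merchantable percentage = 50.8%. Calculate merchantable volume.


Formula: MV = V_total * (merchantable_pct / 100)
Merchantable fraction = 50.8% / 100 = 0.508
MV = 6.12 m^3 * 0.508 = 3.109 m^3

3.109


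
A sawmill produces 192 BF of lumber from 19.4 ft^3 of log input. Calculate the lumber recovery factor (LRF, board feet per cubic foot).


Formula: LRF = Lumber Output (BF) / Log Input (ft^3)
LRF = 192 BF / 19.4 ft^3
LRF = 9.9 BF/ft^3

9.9


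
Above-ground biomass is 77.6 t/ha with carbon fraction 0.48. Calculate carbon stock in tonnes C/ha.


Formula: Carbon Stock = Biomass * Carbon Fraction
C = 77.6 t/ha * 0.48
C = 37.2 t C/ha

37.2


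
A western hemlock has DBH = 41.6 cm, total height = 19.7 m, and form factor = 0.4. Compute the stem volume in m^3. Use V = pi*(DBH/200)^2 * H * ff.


Formula: V = pi * (DBH/200)^2 * H * ff
Radius = DBH/200 = 41.6/200 = 0.208 m
Radius^2 = 0.208^2 = 0.043264 m^2
V = pi * 0.043264 * 19.7 * 0.4
V = 1.071 m^3

1.071


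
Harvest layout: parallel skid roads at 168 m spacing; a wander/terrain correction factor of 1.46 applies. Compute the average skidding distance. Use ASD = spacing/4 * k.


Formula: ASD = (spacing / 4) * correction
Uncorrected distance = spacing / 4 = 168 / 4 = 42 m
ASD = 42 * 1.46 = 61 m

61


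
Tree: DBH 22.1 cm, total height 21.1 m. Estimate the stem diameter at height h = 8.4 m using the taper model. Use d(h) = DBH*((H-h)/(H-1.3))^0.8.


Taper: d(h) = DBH * ((H - h) / (H - 1.3))^0.8
Numerator = H - h = 21.1 - 8.4 = 12.7 m
Denominator = H - 1.3 = 21.1 - 1.3 = 19.8 m
Ratio = 12.7 / 19.8 = 0.64141
d = 22.1 * 0.64141^0.8 = 15.5 cm

15.5


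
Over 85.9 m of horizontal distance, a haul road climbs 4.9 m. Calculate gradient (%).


Formula: Gradient = rise / run * 100
Gradient = 4.9 / 85.9 * 100 = 5.7%

5.7


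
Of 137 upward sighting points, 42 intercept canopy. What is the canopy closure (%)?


Formula: Canopy closure = covered points / total points * 100
Closure = 42 / 137 * 100
Closure = 0.3066 * 100 = 30.7%

30.7


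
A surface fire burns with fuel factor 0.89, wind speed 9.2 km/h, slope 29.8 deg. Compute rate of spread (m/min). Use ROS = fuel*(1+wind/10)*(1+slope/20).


Formula: ROS = fuel * (1 + wind/10) * (1 + slope/20)
Wind factor = 1 + 9.2/10 = 1.92
Slope factor = 1 + 29.8/20 = 2.49
ROS = 0.89 * 1.92 * 2.49 = 4.25 m/min

4.25


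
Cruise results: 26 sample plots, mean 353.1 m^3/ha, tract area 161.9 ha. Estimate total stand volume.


Formula: Total Volume = Mean Volume per ha * Total Area
Total Volume = 353.1 m^3/ha * 161.9 ha
Total Volume = 57167 m^3

57167


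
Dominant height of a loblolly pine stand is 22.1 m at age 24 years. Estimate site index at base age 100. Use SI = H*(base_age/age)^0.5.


Formula: SI = H_dom * (base_age / age)^0.5
Age ratio = 100 / 24 = 4.16667
sqrt(age_ratio) = 2.04124
SI = 22.1 * 2.04124 = 45.1 m

45.1


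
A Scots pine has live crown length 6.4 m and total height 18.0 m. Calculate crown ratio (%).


Formula: Crown Ratio = (Crown Length / Total Height) * 100
CR = (6.4 m / 18.0 m) * 100
CR = 0.3556 * 100 = 35.6%

35.6


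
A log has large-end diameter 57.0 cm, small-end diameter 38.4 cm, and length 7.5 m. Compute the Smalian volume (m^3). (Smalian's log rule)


Smalian: V = (A1 + A2)/2 * L,  A = pi*(D/200)^2
A1 = pi*(57.0/200)^2 = 0.255176 m^2
A2 = pi*(38.4/200)^2 = 0.115812 m^2
V = (0.255176+0.115812)/2*7.5 = 1.3912 m^3

1.3912


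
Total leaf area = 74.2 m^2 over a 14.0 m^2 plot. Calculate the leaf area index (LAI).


Formula: LAI = total leaf area / ground area  (dimensionless)
LAI = 74.2 m^2 / 14.0 m^2
LAI = 5.3

5.3


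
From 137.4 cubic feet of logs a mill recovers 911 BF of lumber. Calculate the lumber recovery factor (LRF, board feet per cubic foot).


Formula: LRF = Lumber Output (BF) / Log Input (ft^3)
LRF = 911 BF / 137.4 ft^3
LRF = 6.63 BF/ft^3

6.63


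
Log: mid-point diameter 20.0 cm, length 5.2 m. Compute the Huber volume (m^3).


Huber: V = Am * L,  Am = pi*(Dm/200)^2
Am = pi*(20.0/200)^2 = 0.031416 m^2
V = 0.031416*5.2 = 0.1634 m^3

0.1634


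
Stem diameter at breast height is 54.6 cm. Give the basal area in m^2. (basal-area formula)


Formula: BA = pi * (DBH/2)^2 / 10000  (cm^2 to m^2)
Radius = DBH/2 = 54.6/2 = 27.3 cm
BA = pi * 27.3^2 / 10000
   = 2341.3976 cm^2 / 10000
   = 0.2341 m^2

0.2341


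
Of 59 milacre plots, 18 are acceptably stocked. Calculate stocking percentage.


Formula: Stocking % = stocked plots / total plots * 100
Stocking = 18 / 59 * 100
Stocking = 0.3051 * 100 = 30.5%

30.5


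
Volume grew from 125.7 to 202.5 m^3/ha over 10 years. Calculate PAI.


Formula: PAI = (V_T2 - V_T1) / (T2 - T1)
Volume increment = 202.5 - 125.7 = 76.8 m^3/ha
PAI = 76.8 / 10 = 7.68 m^3/ha/year

7.68


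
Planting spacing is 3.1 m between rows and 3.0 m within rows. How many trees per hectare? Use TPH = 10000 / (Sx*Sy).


Formula: TPH = 10000 m^2/ha / (spacing_x * spacing_y)
Area per tree = 3.1 m * 3.0 m = 9.3 m^2
TPH = 10000 / 9.3 = 1075 trees/ha

1075


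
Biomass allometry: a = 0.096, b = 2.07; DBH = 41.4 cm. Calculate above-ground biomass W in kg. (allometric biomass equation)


Formula: W = a * DBH^b  (allometric power law)
DBH^b = 41.4^2.07 = 2224.2864
W = 0.096 * 2224.2864 = 213.5 kg

213.5


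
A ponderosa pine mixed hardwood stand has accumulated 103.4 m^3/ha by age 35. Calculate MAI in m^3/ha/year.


Formula: MAI = Total Volume / Stand Age
MAI = 103.4 m^3/ha / 35 years
MAI = 2.95 m^3/ha/year

2.95


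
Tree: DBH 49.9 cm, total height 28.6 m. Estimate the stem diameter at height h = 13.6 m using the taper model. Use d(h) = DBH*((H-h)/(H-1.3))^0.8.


Taper: d(h) = DBH * ((H - h) / (H - 1.3))^0.8
Numerator = H - h = 28.6 - 13.6 = 15.0 m
Denominator = H - 1.3 = 28.6 - 1.3 = 27.3 m
Ratio = 15.0 / 27.3 = 0.54945
d = 49.9 * 0.54945^0.8 = 30.9 cm

30.9


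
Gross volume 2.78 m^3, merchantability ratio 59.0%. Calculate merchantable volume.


Formula: MV = V_total * (merchantable_pct / 100)
Merchantable fraction = 59.0% / 100 = 0.59
MV = 2.78 m^3 * 0.59 = 1.64 m^3

1.64


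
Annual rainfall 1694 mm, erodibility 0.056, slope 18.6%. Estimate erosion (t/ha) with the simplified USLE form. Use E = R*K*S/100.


Formula: E = R * K * S / 100  (simplified USLE)
R * K = 1694 * 0.056 = 94.864
E = 94.864 * 18.6 / 100 = 17.64 t/ha

17.64


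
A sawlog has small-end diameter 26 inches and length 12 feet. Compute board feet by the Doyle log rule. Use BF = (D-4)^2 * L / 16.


Doyle: BF = (D - 4)^2 * L / 16
Adjusted diameter = 26 - 4 = 22 in
(D-4)^2 = 22^2 = 484
BF = 484 * 12 / 16 = 363 BF

363


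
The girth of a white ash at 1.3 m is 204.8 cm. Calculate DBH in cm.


Formula: DBH = C / pi
DBH = 204.8 / pi
pi = 3.14159...
DBH = 65.2 cm

65.2


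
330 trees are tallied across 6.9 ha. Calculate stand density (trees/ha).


Formula: Stand Density = N_trees / Area_ha
Density = 330 trees / 6.9 ha
Density = 48 trees/ha

48


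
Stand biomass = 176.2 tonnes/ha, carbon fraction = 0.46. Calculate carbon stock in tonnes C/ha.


Formula: Carbon Stock = Biomass * Carbon Fraction
C = 176.2 t/ha * 0.46
C = 81.1 t C/ha

81.1


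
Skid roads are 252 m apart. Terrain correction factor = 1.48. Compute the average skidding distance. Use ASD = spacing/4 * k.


Formula: ASD = (spacing / 4) * correction
Uncorrected distance = spacing / 4 = 252 / 4 = 63 m
ASD = 63 * 1.48 = 93 m

93


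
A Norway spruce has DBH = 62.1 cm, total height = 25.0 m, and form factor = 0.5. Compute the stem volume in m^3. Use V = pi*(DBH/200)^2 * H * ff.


Formula: V = pi * (DBH/200)^2 * H * ff
Radius = DBH/200 = 62.1/200 = 0.3105 m
Radius^2 = 0.3105^2 = 0.09641025 m^2
V = pi * 0.09641025 * 25.0 * 0.5
V = 3.786 m^3

3.786


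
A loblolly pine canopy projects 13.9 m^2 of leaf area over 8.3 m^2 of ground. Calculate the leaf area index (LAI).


Formula: LAI = total leaf area / ground area  (dimensionless)
LAI = 13.9 m^2 / 8.3 m^2
LAI = 1.67

1.67


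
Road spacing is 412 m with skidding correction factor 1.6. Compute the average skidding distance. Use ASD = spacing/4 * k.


Formula: ASD = (spacing / 4) * correction
Uncorrected distance = spacing / 4 = 412 / 4 = 103 m
ASD = 103 * 1.6 = 165 m

165


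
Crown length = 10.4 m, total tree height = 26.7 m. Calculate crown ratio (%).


Formula: Crown Ratio = (Crown Length / Total Height) * 100
CR = (10.4 m / 26.7 m) * 100
CR = 0.3895 * 100 = 39.0%

39.0


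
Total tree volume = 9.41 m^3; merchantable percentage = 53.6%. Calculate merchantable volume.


Formula: MV = V_total * (merchantable_pct / 100)
Merchantable fraction = 53.6% / 100 = 0.536
MV = 9.41 m^3 * 0.536 = 5.044 m^3

5.044


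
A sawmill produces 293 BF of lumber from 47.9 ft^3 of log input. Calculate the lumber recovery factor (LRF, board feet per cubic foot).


Formula: LRF = Lumber Output (BF) / Log Input (ft^3)
LRF = 293 BF / 47.9 ft^3
LRF = 6.12 BF/ft^3

6.12


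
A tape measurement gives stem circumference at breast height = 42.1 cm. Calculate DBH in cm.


Formula: DBH = C / pi
DBH = 42.1 / pi
pi = 3.14159...
DBH = 13.4 cm

13.4


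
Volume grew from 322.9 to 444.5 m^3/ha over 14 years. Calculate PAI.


Formula: PAI = (V_T2 - V_T1) / (T2 - T1)
Volume increment = 444.5 - 322.9 = 121.6 m^3/ha
PAI = 121.6 / 14 = 8.69 m^3/ha/year

8.69


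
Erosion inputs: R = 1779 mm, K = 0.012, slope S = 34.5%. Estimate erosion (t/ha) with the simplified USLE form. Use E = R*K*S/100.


Formula: E = R * K * S / 100  (simplified USLE)
R * K = 1779 * 0.012 = 21.348
E = 21.348 * 34.5 / 100 = 7.37 t/ha

7.37


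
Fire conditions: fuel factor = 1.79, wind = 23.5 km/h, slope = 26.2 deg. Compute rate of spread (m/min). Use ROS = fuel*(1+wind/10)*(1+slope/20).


Formula: ROS = fuel * (1 + wind/10) * (1 + slope/20)
Wind factor = 1 + 23.5/10 = 3.35
Slope factor = 1 + 26.2/20 = 2.31
ROS = 1.79 * 3.35 * 2.31 = 13.85 m/min

13.85


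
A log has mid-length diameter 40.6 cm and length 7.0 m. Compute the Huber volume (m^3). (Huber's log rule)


Huber: V = Am * L,  Am = pi*(Dm/200)^2
Am = pi*(40.6/200)^2 = 0.129462 m^2
V = 0.129462*7.0 = 0.9062 m^3

0.9062


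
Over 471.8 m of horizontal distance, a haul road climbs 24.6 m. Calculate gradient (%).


Formula: Gradient = rise / run * 100
Gradient = 24.6 / 471.8 * 100 = 5.2%

5.2


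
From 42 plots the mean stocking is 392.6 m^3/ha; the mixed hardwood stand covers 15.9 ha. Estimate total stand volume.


Formula: Total Volume = Mean Volume per ha * Total Area
Total Volume = 392.6 m^3/ha * 15.9 ha
Total Volume = 6242 m^3

6242


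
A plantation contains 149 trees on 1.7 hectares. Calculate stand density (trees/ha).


Formula: Stand Density = N_trees / Area_ha
Density = 149 trees / 1.7 ha
Density = 88 trees/ha

88


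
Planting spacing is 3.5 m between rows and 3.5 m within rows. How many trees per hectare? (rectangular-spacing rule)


Formula: TPH = 10000 m^2/ha / (spacing_x * spacing_y)
Area per tree = 3.5 m * 3.5 m = 12.25 m^2
TPH = 10000 / 12.25 = 816 trees/ha

816


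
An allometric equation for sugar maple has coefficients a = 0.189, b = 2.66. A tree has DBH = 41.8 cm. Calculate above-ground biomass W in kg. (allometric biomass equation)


Formula: W = a * DBH^b  (allometric power law)
DBH^b = 41.8^2.66 = 20527.162
W = 0.189 * 20527.162 = 3879.6 kg

3879.6


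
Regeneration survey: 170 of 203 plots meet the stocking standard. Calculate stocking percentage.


Formula: Stocking % = stocked plots / total plots * 100
Stocking = 170 / 203 * 100
Stocking = 0.8374 * 100 = 83.7%

83.7


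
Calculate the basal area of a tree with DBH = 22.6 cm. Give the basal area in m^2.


Formula: BA = pi * (DBH/2)^2 / 10000  (cm^2 to m^2)
Radius = DBH/2 = 22.6/2 = 11.3 cm
BA = pi * 11.3^2 / 10000
   = 401.15 cm^2 / 10000
   = 0.0401 m^2

0.0401


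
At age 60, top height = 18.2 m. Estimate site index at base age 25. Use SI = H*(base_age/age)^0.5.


Formula: SI = H_dom * (base_age / age)^0.5
Age ratio = 25 / 60 = 0.41667
sqrt(age_ratio) = 0.6455
SI = 18.2 * 0.6455 = 11.7 m

11.7


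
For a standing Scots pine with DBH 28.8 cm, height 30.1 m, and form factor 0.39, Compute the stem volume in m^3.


Formula: V = pi * (DBH/200)^2 * H * ff
Radius = DBH/200 = 28.8/200 = 0.144 m
Radius^2 = 0.144^2 = 0.020736 m^2
V = pi * 0.020736 * 30.1 * 0.39
V = 0.765 m^3

0.765


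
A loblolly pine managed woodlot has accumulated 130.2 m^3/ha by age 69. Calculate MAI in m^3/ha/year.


Formula: MAI = Total Volume / Stand Age
MAI = 130.2 m^3/ha / 69 years
MAI = 1.89 m^3/ha/year

1.89


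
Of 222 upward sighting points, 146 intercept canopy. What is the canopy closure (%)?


Formula: Canopy closure = covered points / total points * 100
Closure = 146 / 222 * 100
Closure = 0.6577 * 100 = 65.8%

65.8


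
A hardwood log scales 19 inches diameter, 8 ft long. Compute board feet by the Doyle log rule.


Doyle: BF = (D - 4)^2 * L / 16
Adjusted diameter = 19 - 4 = 15 in
(D-4)^2 = 15^2 = 225
BF = 225 * 8 / 16 = 113 BF

113


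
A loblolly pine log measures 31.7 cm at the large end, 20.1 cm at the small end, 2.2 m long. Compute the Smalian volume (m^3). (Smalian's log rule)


Smalian: V = (A1 + A2)/2 * L,  A = pi*(D/200)^2
A1 = pi*(31.7/200)^2 = 0.078924 m^2
A2 = pi*(20.1/200)^2 = 0.031731 m^2
V = (0.078924+0.031731)/2*2.2 = 0.1217 m^3

0.1217


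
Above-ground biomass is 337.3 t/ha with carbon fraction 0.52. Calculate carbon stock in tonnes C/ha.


Formula: Carbon Stock = Biomass * Carbon Fraction
C = 337.3 t/ha * 0.52
C = 175.4 t C/ha

175.4


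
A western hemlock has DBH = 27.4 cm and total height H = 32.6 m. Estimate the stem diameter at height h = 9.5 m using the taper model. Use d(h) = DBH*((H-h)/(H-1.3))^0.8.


Taper: d(h) = DBH * ((H - h) / (H - 1.3))^0.8
Numerator = H - h = 32.6 - 9.5 = 23.1 m
Denominator = H - 1.3 = 32.6 - 1.3 = 31.3 m
Ratio = 23.1 / 31.3 = 0.73802
d = 27.4 * 0.73802^0.8 = 21.5 cm

21.5


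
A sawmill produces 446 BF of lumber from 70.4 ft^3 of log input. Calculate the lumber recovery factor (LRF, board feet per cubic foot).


Formula: LRF = Lumber Output (BF) / Log Input (ft^3)
LRF = 446 BF / 70.4 ft^3
LRF = 6.34 BF/ft^3

6.34


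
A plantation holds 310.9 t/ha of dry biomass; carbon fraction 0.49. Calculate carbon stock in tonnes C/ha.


Formula: Carbon Stock = Biomass * Carbon Fraction
C = 310.9 t/ha * 0.49
C = 152.3 t C/ha

152.3


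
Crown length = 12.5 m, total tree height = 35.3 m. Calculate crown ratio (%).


Formula: Crown Ratio = (Crown Length / Total Height) * 100
CR = (12.5 m / 35.3 m) * 100
CR = 0.3541 * 100 = 35.4%

35.4


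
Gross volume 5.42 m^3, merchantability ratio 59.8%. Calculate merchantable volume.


Formula: MV = V_total * (merchantable_pct / 100)
Merchantable fraction = 59.8% / 100 = 0.598
MV = 5.42 m^3 * 0.598 = 3.241 m^3

3.241


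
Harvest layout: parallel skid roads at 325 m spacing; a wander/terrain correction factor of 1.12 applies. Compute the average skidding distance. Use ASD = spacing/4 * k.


Formula: ASD = (spacing / 4) * correction
Uncorrected distance = spacing / 4 = 325 / 4 = 81.25 m
ASD = 81.25 * 1.12 = 91 m

91


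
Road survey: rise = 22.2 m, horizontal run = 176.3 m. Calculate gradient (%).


Formula: Gradient = rise / run * 100
Gradient = 22.2 / 176.3 * 100 = 12.6%

12.6


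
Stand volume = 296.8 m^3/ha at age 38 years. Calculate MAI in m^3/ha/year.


Formula: MAI = Total Volume / Stand Age
MAI = 296.8 m^3/ha / 38 years
MAI = 7.81 m^3/ha/year

7.81


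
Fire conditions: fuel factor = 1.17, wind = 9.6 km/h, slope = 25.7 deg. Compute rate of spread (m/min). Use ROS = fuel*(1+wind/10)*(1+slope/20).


Formula: ROS = fuel * (1 + wind/10) * (1 + slope/20)
Wind factor = 1 + 9.6/10 = 1.96
Slope factor = 1 + 25.7/20 = 2.285
ROS = 1.17 * 1.96 * 2.285 = 5.24 m/min

5.24


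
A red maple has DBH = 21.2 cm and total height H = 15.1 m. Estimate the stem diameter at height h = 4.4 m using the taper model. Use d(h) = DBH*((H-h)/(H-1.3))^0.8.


Taper: d(h) = DBH * ((H - h) / (H - 1.3))^0.8
Numerator = H - h = 15.1 - 4.4 = 10.7 m
Denominator = H - 1.3 = 15.1 - 1.3 = 13.8 m
Ratio = 10.7 / 13.8 = 0.77536
d = 21.2 * 0.77536^0.8 = 17.3 cm

17.3


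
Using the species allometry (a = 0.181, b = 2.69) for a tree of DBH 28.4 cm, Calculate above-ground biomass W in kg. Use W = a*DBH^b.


Formula: W = a * DBH^b  (allometric power law)
DBH^b = 28.4^2.69 = 8117.5755
W = 0.181 * 8117.5755 = 1469.3 kg

1469.3


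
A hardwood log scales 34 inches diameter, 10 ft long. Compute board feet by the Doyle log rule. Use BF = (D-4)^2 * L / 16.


Doyle: BF = (D - 4)^2 * L / 16
Adjusted diameter = 34 - 4 = 30 in
(D-4)^2 = 30^2 = 900
BF = 900 * 10 / 16 = 563 BF

563


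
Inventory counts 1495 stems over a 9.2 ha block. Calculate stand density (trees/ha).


Formula: Stand Density = N_trees / Area_ha
Density = 1495 trees / 9.2 ha
Density = 163 trees/ha

163
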